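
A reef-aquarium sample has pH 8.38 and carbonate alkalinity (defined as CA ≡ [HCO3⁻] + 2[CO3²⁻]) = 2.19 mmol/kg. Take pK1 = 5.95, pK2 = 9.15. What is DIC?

DIC = 1.92 mmol/kg

CA = [HCO3⁻] + 2[CO3²⁻] = (α₁ + 2α₂)·DIC
At pH 8.38: [H⁺]/K1 = 10^-2.43 = 0.0037154, K2/[H⁺] = 10^-0.77 = 0.16982
α₁ = 1/(1 + 0.0037154 + 0.16982) = 1/1.1735 = 0.8521; α₂ = α₁·K2/[H⁺] = 0.1447
α₁ + 2α₂ = 1.1415
DIC = CA / (α₁ + 2α₂) = 2.19 / 1.1415 = 1.92 mmol/kg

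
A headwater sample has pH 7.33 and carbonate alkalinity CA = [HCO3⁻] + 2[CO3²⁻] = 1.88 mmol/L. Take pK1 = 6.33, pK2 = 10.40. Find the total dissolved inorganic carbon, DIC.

CA = [HCO3⁻] + 2[CO3²⁻] = (α₁ + 2α₂)·DIC
At pH 7.33: [H⁺]/K1 = 10^-1.00 = 0.10000, K2/[H⁺] = 10^-3.07 = 0.00085114
α₁ = 1/(1 + 0.10000 + 0.00085114) = 1/1.1009 = 0.9084; α₂ = α₁·K2/[H⁺] = 0.0007732
α₁ + 2α₂ = 0.9099
DIC = CA / (α₁ + 2α₂) = 1.88 / 0.9099 = 2.07 mmol/L

DIC = 2.07 mmol/L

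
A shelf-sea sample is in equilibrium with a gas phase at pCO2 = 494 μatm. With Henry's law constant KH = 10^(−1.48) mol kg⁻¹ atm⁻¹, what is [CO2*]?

[CO2*] = 16.4 μmol/kg

KH = 10^(−1.48) = 3.311×10^-2 mol kg⁻¹ atm⁻¹
[CO2*] = KH · pCO2 = 3.311×10^-2 × 494×10^-6 atm = 1.64×10^-5 mol/kg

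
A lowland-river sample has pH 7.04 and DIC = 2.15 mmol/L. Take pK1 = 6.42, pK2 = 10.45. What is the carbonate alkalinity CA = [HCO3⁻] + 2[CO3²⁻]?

CA = [HCO3⁻] + 2[CO3²⁻] = (α₁ + 2α₂)·DIC
At pH 7.04: [H⁺]/K1 = 10^-0.62 = 0.23988, K2/[H⁺] = 10^-3.41 = 0.00038905
α₁ = 1/(1 + 0.23988 + 0.00038905) = 1/1.2403 = 0.8063; α₂ = α₁·K2/[H⁺] = 0.0003137
α₁ + 2α₂ = 0.8069
CA = 0.8069 × 2.15 = 1.73 mmol/L

CA = 1.73 mmol/L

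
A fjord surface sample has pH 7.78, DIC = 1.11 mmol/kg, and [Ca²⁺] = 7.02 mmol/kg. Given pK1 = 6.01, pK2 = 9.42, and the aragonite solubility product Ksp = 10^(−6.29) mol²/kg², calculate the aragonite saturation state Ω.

Ω = 0.335

α₂ = 1 / (1 + [H⁺]/K2 + [H⁺]²/(K1K2)) = 1 / (1 + 10^+1.64 + 10^-0.13)
   = 1 / (1 + 43.652 + 0.74131) = 1/45.393 = 0.02203
[CO3²⁻] = α₂ × DIC = 0.02203 × 1.11 = 0.02445 mmol/kg
Ksp = 10^(−6.29) = 5.129×10^-7
Ω = [Ca²⁺][CO3²⁻]/Ksp = (7.02×10^-3)(2.445×10^-5) / 5.129×10^-7 = 0.335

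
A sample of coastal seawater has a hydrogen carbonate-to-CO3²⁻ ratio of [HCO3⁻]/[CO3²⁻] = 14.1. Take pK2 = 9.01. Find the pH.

From K2 = [H⁺][CO3²⁻]/[HCO3⁻]:  pH = pK2 − log₁₀([HCO3⁻]/[CO3²⁻])
log₁₀(14.1) = +1.149
pH = 9.01 − (+1.149) = 7.86

pH = 7.86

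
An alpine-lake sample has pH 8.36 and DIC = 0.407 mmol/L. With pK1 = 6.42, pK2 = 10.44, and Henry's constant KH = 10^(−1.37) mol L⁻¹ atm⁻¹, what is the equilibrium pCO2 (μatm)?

α₀ = 1 / (1 + K1/[H⁺] + K1K2/[H⁺]²) = 1 / (1 + 10^+1.94 + 10^-0.14)
   = 1 / (1 + 87.096 + 0.72444) = 1/88.821 = 0.01126
[CO2*] = α₀ × DIC = 0.01126 × 0.407 = 0.004582 mmol/L = 4.582 μmol/L
pCO2 = [CO2*]/KH = 4.582×10^-6 / 4.266×10^-2 = 107 μatm

pCO2 = 107 μatm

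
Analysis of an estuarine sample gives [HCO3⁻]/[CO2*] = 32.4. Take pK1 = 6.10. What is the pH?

pH = 7.61

From K1 = [H⁺][HCO3⁻]/[CO2*]:  pH = pK1 + log₁₀([HCO3⁻]/[CO2*])
log₁₀(32.4) = +1.511
pH = 6.10 + (+1.511) = 7.61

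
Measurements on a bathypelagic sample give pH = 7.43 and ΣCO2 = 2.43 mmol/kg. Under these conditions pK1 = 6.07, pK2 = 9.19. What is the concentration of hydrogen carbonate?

α₁ = 1 / (1 + [H⁺]/K1 + K2/[H⁺]) = 1 / (1 + 10^-1.36 + 10^-1.76)
   = 1 / (1 + 0.043652 + 0.017378) = 1/1.0610 = 0.9425
[HCO3⁻] = α₁ × DIC = 0.9425 × 2.43 = 2.29 mmol/kg

[HCO3⁻] = 2.29 mmol/kg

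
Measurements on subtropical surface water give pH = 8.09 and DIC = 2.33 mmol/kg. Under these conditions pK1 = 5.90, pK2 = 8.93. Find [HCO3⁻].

[HCO3⁻] = 2.02 mmol/kg

α₁ = 1 / (1 + [H⁺]/K1 + K2/[H⁺]) = 1 / (1 + 10^-2.19 + 10^-0.84)
   = 1 / (1 + 0.0064565 + 0.14454) = 1/1.1510 = 0.8688
[HCO3⁻] = α₁ × DIC = 0.8688 × 2.33 = 2.02 mmol/kg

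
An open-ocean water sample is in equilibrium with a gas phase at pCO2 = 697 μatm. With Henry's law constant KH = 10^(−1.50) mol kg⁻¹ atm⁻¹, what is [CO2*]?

KH = 10^(−1.50) = 3.162×10^-2 mol kg⁻¹ atm⁻¹
[CO2*] = KH · pCO2 = 3.162×10^-2 × 697×10^-6 atm = 2.20×10^-5 mol/kg

[CO2*] = 22.0 μmol/kg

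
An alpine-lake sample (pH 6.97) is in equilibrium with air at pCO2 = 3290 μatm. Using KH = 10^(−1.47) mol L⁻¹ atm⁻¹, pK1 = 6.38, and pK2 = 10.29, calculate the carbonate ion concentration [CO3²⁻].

[CO2*] = KH · pCO2 = 10^(−1.47) × 3290×10^-6 = 1.115×10^-4 mol/L
α₀ = 1/(1 + K1/[H⁺] + K1K2/[H⁺]²) = 1/(1 + 10^+0.59 + 10^-2.73) = 0.2044
DIC = [CO2*]/α₀ = 1.115×10^-4 / 0.2044 = 0.5454 mmol/L
[CO3²⁻] = α₂·DIC; α₂ = 0.0003806, so [CO3²⁻] = 0.0003806 × 0.5454 = 0.000208 mmol/L = 0.208 μmol/L

[CO3²⁻] = 0.208 μmol/L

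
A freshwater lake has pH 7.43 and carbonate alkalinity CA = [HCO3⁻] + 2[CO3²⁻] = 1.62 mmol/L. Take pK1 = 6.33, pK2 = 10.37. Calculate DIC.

DIC = 1.75 mmol/L

CA = [HCO3⁻] + 2[CO3²⁻] = (α₁ + 2α₂)·DIC
At pH 7.43: [H⁺]/K1 = 10^-1.10 = 0.079433, K2/[H⁺] = 10^-2.94 = 0.0011482
α₁ = 1/(1 + 0.079433 + 0.0011482) = 1/1.0806 = 0.9254; α₂ = α₁·K2/[H⁺] = 0.001063
α₁ + 2α₂ = 0.9276
DIC = CA / (α₁ + 2α₂) = 1.62 / 0.9276 = 1.75 mmol/L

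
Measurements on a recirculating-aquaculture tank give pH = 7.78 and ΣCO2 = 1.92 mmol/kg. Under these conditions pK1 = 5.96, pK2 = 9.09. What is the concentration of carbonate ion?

α₂ = 1 / (1 + [H⁺]/K2 + [H⁺]²/(K1K2)) = 1 / (1 + 10^+1.31 + 10^-0.51)
   = 1 / (1 + 20.417 + 0.30903) = 1/21.726 = 0.04603
[CO3²⁻] = α₂ × DIC = 0.04603 × 1.92 = 0.0884 mmol/kg

[CO3²⁻] = 0.0884 mmol/kg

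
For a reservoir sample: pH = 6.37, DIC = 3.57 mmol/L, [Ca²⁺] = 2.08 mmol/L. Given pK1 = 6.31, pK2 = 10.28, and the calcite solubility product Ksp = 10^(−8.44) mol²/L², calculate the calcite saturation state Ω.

α₂ = 1 / (1 + [H⁺]/K2 + [H⁺]²/(K1K2)) = 1 / (1 + 10^+3.91 + 10^+3.85)
   = 1 / (1 + 8128.3 + 7079.5) = 1/1.5209×10^4 = 6.575×10^-5
[CO3²⁻] = α₂ × DIC = 6.575×10^-5 × 3.57 = 0.0002347 mmol/L = 0.2347 μmol/L
Ksp = 10^(−8.44) = 3.631×10^-9
Ω = [Ca²⁺][CO3²⁻]/Ksp = (2.08×10^-3)(2.347×10^-7) / 3.631×10^-9 = 0.134

Ω = 0.134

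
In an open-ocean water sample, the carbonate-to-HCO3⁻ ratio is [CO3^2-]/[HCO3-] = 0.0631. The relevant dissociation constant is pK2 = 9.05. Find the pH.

pH = 7.85

From K2 = [H⁺][CO3^2-]/[HCO3-]:  pH = pK2 + log₁₀([CO3^2-]/[HCO3-])
log₁₀(0.0631) = -1.200
pH = 9.05 + (-1.200) = 7.85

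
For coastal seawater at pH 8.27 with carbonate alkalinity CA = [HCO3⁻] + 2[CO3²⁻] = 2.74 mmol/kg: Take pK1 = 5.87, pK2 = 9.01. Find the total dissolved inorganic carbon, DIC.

CA = [HCO3⁻] + 2[CO3²⁻] = (α₁ + 2α₂)·DIC
At pH 8.27: [H⁺]/K1 = 10^-2.40 = 0.0039811, K2/[H⁺] = 10^-0.74 = 0.18197
α₁ = 1/(1 + 0.0039811 + 0.18197) = 1/1.1860 = 0.8432; α₂ = α₁·K2/[H⁺] = 0.1534
α₁ + 2α₂ = 1.1501
DIC = CA / (α₁ + 2α₂) = 2.74 / 1.1501 = 2.38 mmol/kg

DIC = 2.38 mmol/kg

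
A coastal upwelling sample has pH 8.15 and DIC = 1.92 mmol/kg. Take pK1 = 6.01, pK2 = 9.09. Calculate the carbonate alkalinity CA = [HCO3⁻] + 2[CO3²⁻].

CA = [HCO3⁻] + 2[CO3²⁻] = (α₁ + 2α₂)·DIC
At pH 8.15: [H⁺]/K1 = 10^-2.14 = 0.0072444, K2/[H⁺] = 10^-0.94 = 0.11482
α₁ = 1/(1 + 0.0072444 + 0.11482) = 1/1.1221 = 0.8912; α₂ = α₁·K2/[H⁺] = 0.1023
α₁ + 2α₂ = 1.0959
CA = 1.0959 × 1.92 = 2.10 mmol/kg

CA = 2.10 mmol/kg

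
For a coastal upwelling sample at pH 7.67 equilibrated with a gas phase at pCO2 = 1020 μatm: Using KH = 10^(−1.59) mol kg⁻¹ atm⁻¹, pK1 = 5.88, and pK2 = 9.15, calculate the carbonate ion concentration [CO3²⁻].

[CO2*] = KH · pCO2 = 10^(−1.59) × 1020×10^-6 = 2.622×10^-5 mol/kg
α₀ = 1/(1 + K1/[H⁺] + K1K2/[H⁺]²) = 1/(1 + 10^+1.79 + 10^+0.31) = 0.01546
DIC = [CO2*]/α₀ = 2.622×10^-5 / 0.01546 = 1.696 mmol/kg
[CO3²⁻] = α₂·DIC; α₂ = 0.03156, so [CO3²⁻] = 0.03156 × 1.696 = 0.0535 mmol/kg

[CO3²⁻] = 0.0535 mmol/kg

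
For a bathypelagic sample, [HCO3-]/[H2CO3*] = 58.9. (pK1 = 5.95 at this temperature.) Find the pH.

pH = 7.72

From K1 = [H⁺][HCO3-]/[H2CO3*]:  pH = pK1 + log₁₀([HCO3-]/[H2CO3*])
log₁₀(58.9) = +1.770
pH = 5.95 + (+1.770) = 7.72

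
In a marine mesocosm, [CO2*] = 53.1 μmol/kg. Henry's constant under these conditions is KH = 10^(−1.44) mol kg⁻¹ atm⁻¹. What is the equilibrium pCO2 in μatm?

pCO2 = 1460 μatm

KH = 10^(−1.44) = 3.631×10^-2 mol kg⁻¹ atm⁻¹
pCO2 = [CO2*]/KH = 53.1×10^-6 / 3.631×10^-2 = 1.46×10^-3 atm = 1460 μatm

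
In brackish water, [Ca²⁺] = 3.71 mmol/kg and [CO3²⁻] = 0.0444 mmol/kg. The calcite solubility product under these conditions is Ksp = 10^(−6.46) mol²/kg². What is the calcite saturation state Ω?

Ω = 0.475

Ksp = 10^(−6.46) = 3.467×10^-7
Ω = [Ca²⁺][CO3²⁻]/Ksp = (3.71×10^-3)(0.0444×10^-3) / 3.467×10^-7 = 0.475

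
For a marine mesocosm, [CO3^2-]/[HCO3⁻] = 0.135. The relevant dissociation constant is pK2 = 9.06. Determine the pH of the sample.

From K2 = [H⁺][CO3^2-]/[HCO3⁻]:  pH = pK2 + log₁₀([CO3^2-]/[HCO3⁻])
log₁₀(0.135) = -0.870
pH = 9.06 + (-0.870) = 8.19

pH = 8.19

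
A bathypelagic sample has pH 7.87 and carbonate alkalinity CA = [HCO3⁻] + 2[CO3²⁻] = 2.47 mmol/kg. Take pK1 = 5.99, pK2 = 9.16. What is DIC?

CA = [HCO3⁻] + 2[CO3²⁻] = (α₁ + 2α₂)·DIC
At pH 7.87: [H⁺]/K1 = 10^-1.88 = 0.013183, K2/[H⁺] = 10^-1.29 = 0.051286
α₁ = 1/(1 + 0.013183 + 0.051286) = 1/1.0645 = 0.9394; α₂ = α₁·K2/[H⁺] = 0.04818
α₁ + 2α₂ = 1.0358
DIC = CA / (α₁ + 2α₂) = 2.47 / 1.0358 = 2.38 mmol/kg

DIC = 2.38 mmol/kg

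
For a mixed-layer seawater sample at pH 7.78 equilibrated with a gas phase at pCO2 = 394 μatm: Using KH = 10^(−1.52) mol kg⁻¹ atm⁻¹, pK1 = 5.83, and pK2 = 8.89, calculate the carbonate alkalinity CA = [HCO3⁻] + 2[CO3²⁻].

[CO2*] = KH · pCO2 = 10^(−1.52) × 394×10^-6 = 1.190×10^-5 mol/kg
α₀ = 1/(1 + K1/[H⁺] + K1K2/[H⁺]²) = 1/(1 + 10^+1.95 + 10^+0.84) = 0.01030
DIC = [CO2*]/α₀ = 1.190×10^-5 / 0.01030 = 1.155 mmol/kg
CA = (α₁ + 2α₂)·DIC = (0.9184 + 2×0.07129) × 1.155 = 1.23 mmol/kg

CA = 1.23 mmol/kg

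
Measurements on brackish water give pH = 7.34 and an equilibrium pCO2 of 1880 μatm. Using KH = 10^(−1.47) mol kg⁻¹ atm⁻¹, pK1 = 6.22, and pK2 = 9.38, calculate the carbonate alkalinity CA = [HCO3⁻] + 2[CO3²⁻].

[CO2*] = KH · pCO2 = 10^(−1.47) × 1880×10^-6 = 6.370×10^-5 mol/kg
α₀ = 1/(1 + K1/[H⁺] + K1K2/[H⁺]²) = 1/(1 + 10^+1.12 + 10^-0.92) = 0.06992
DIC = [CO2*]/α₀ = 6.370×10^-5 / 0.06992 = 0.9111 mmol/kg
CA = (α₁ + 2α₂)·DIC = (0.9217 + 2×0.008406) × 0.9111 = 0.855 mmol/kg

CA = 0.855 mmol/kg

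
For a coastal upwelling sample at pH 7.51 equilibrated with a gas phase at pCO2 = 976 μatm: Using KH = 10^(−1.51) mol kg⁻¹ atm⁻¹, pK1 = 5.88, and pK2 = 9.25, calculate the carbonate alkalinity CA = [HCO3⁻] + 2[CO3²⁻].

CA = 1.33 mmol/kg

[CO2*] = KH · pCO2 = 10^(−1.51) × 976×10^-6 = 3.016×10^-5 mol/kg
α₀ = 1/(1 + K1/[H⁺] + K1K2/[H⁺]²) = 1/(1 + 10^+1.63 + 10^-0.11) = 0.02251
DIC = [CO2*]/α₀ = 3.016×10^-5 / 0.02251 = 1.340 mmol/kg
CA = (α₁ + 2α₂)·DIC = (0.9600 + 2×0.01747) × 1.340 = 1.33 mmol/kg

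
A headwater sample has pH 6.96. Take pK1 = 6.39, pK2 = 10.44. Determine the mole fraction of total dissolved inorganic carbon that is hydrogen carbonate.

α₁ = 0.788

α₁ = 1 / (1 + [H⁺]/K1 + K2/[H⁺]) = 1 / (1 + 10^-0.57 + 10^-3.48)
   = 1 / (1 + 0.26915 + 0.00033113) = 1/1.2695 = 0.7877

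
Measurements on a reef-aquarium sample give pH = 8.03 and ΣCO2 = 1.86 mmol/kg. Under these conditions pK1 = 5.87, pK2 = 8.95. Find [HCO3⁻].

α₁ = 1 / (1 + [H⁺]/K1 + K2/[H⁺]) = 1 / (1 + 10^-2.16 + 10^-0.92)
   = 1 / (1 + 0.0069183 + 0.12023) = 1/1.1271 = 0.8872
[HCO3⁻] = α₁ × DIC = 0.8872 × 1.86 = 1.65 mmol/kg

[HCO3⁻] = 1.65 mmol/kg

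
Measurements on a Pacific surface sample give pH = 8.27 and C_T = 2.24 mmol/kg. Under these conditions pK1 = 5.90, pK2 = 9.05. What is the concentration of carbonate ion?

α₂ = 1 / (1 + [H⁺]/K2 + [H⁺]²/(K1K2)) = 1 / (1 + 10^+0.78 + 10^-1.59)
   = 1 / (1 + 6.0256 + 0.025704) = 1/7.0513 = 0.1418
[CO3²⁻] = α₂ × DIC = 0.1418 × 2.24 = 0.318 mmol/kg

[CO3²⁻] = 0.318 mmol/kg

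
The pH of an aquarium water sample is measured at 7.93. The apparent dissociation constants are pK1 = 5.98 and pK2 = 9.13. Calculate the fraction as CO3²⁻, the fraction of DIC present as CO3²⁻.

α₂ = 1 / (1 + [H⁺]/K2 + [H⁺]²/(K1K2)) = 1 / (1 + 10^+1.20 + 10^-0.75)
   = 1 / (1 + 15.849 + 0.17783) = 1/17.027 = 0.05873

α₂ = 0.0587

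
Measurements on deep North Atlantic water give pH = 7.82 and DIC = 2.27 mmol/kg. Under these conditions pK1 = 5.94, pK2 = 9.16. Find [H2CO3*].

[CO2*] = 0.0283 mmol/kg

α₀ = 1 / (1 + K1/[H⁺] + K1K2/[H⁺]²) = 1 / (1 + 10^+1.88 + 10^+0.54)
   = 1 / (1 + 75.858 + 3.4674) = 1/80.325 = 0.01245
[CO2*] = α₀ × DIC = 0.01245 × 2.27 = 0.0283 mmol/kg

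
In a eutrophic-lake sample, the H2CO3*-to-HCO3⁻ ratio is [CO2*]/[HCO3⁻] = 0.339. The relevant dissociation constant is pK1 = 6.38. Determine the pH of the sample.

pH = 6.85

From K1 = [H⁺][HCO3⁻]/[CO2*]:  pH = pK1 − log₁₀([CO2*]/[HCO3⁻])
log₁₀(0.339) = -0.470
pH = 6.38 − (-0.470) = 6.85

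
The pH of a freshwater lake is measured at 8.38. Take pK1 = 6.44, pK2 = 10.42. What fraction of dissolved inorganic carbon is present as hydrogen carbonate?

α₁ = 1 / (1 + [H⁺]/K1 + K2/[H⁺]) = 1 / (1 + 10^-1.94 + 10^-2.04)
   = 1 / (1 + 0.011482 + 0.0091201) = 1/1.0206 = 0.9798

α₁ = 0.980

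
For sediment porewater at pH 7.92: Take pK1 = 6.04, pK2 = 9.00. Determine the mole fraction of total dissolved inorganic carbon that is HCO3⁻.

α₁ = 0.912

α₁ = 1 / (1 + [H⁺]/K1 + K2/[H⁺]) = 1 / (1 + 10^-1.88 + 10^-1.08)
   = 1 / (1 + 0.013183 + 0.083176) = 1/1.0964 = 0.9121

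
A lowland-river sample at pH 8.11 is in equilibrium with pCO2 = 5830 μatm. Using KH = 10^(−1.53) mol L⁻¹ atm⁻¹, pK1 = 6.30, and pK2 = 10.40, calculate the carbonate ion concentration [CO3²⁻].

[CO2*] = KH · pCO2 = 10^(−1.53) × 5830×10^-6 = 1.721×10^-4 mol/L
α₀ = 1/(1 + K1/[H⁺] + K1K2/[H⁺]²) = 1/(1 + 10^+1.81 + 10^-0.48) = 0.01518
DIC = [CO2*]/α₀ = 1.721×10^-4 / 0.01518 = 11.34 mmol/L
[CO3²⁻] = α₂·DIC; α₂ = 0.005025, so [CO3²⁻] = 0.005025 × 11.34 = 0.0570 mmol/L

[CO3²⁻] = 0.0570 mmol/L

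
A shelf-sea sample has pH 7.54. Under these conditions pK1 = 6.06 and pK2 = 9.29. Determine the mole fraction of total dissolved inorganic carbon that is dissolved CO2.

α₀ = 0.0315

α₀ = 1 / (1 + K1/[H⁺] + K1K2/[H⁺]²) = 1 / (1 + 10^+1.48 + 10^-0.27)
   = 1 / (1 + 30.200 + 0.53703) = 1/31.737 = 0.03151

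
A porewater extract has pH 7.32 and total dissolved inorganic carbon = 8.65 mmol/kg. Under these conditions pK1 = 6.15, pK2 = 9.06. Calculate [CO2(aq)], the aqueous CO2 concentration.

α₀ = 1 / (1 + K1/[H⁺] + K1K2/[H⁺]²) = 1 / (1 + 10^+1.17 + 10^-0.57)
   = 1 / (1 + 14.791 + 0.26915) = 1/16.060 = 0.06227
[CO2*] = α₀ × DIC = 0.06227 × 8.65 = 0.539 mmol/kg

[CO2*] = 0.539 mmol/kg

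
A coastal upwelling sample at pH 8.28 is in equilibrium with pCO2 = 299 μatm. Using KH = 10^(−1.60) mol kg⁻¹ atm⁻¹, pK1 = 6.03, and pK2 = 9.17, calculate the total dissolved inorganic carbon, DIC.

DIC = 1.52 mmol/kg

[CO2*] = KH · pCO2 = 10^(−1.60) × 299×10^-6 = 7.511×10^-6 mol/kg
α₀ = 1/(1 + K1/[H⁺] + K1K2/[H⁺]²) = 1/(1 + 10^+2.25 + 10^+1.36) = 0.004957
DIC = [CO2*]/α₀ = 7.511×10^-6 / 0.004957 = 1.52 mmol/kg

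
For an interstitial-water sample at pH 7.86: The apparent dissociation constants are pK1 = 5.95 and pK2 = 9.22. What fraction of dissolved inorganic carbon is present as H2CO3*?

α₀ = 1 / (1 + K1/[H⁺] + K1K2/[H⁺]²) = 1 / (1 + 10^+1.91 + 10^+0.55)
   = 1 / (1 + 81.283 + 3.5481) = 1/85.831 = 0.01165

α₀ = 0.0117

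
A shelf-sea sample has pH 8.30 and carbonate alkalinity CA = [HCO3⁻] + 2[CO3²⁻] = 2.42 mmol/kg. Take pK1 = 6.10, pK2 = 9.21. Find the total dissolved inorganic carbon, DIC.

DIC = 2.19 mmol/kg

CA = [HCO3⁻] + 2[CO3²⁻] = (α₁ + 2α₂)·DIC
At pH 8.30: [H⁺]/K1 = 10^-2.20 = 0.0063096, K2/[H⁺] = 10^-0.91 = 0.12303
α₁ = 1/(1 + 0.0063096 + 0.12303) = 1/1.1293 = 0.8855; α₂ = α₁·K2/[H⁺] = 0.1089
α₁ + 2α₂ = 1.1034
DIC = CA / (α₁ + 2α₂) = 2.42 / 1.1034 = 2.19 mmol/kg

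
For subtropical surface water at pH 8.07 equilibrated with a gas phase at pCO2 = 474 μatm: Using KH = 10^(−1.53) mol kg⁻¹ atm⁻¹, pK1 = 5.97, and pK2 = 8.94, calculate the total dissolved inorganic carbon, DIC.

DIC = 2.01 mmol/kg

[CO2*] = KH · pCO2 = 10^(−1.53) × 474×10^-6 = 1.399×10^-5 mol/kg
α₀ = 1/(1 + K1/[H⁺] + K1K2/[H⁺]²) = 1/(1 + 10^+2.10 + 10^+1.23) = 0.006950
DIC = [CO2*]/α₀ = 1.399×10^-5 / 0.006950 = 2.01 mmol/kg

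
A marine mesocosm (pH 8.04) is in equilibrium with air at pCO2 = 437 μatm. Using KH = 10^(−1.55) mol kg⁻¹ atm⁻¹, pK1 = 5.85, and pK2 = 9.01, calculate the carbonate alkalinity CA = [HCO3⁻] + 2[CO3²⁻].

[CO2*] = KH · pCO2 = 10^(−1.55) × 437×10^-6 = 1.232×10^-5 mol/kg
α₀ = 1/(1 + K1/[H⁺] + K1K2/[H⁺]²) = 1/(1 + 10^+2.19 + 10^+1.22) = 0.005798
DIC = [CO2*]/α₀ = 1.232×10^-5 / 0.005798 = 2.124 mmol/kg
CA = (α₁ + 2α₂)·DIC = (0.8980 + 2×0.09622) × 2.124 = 2.32 mmol/kg

CA = 2.32 mmol/kg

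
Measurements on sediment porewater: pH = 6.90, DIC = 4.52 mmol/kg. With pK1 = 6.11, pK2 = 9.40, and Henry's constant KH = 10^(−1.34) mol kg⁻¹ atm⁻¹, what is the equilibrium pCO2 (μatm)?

pCO2 = 1.38×10^4 μatm

α₀ = 1 / (1 + K1/[H⁺] + K1K2/[H⁺]²) = 1 / (1 + 10^+0.79 + 10^-1.71)
   = 1 / (1 + 6.1660 + 0.019498) = 1/7.1854 = 0.1392
[CO2*] = α₀ × DIC = 0.1392 × 4.52 = 0.6290 mmol/kg
pCO2 = [CO2*]/KH = 6.290×10^-4 / 4.571×10^-2 = 1.38×10^4 μatm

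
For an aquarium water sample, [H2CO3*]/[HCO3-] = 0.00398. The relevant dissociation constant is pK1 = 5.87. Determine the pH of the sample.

pH = 8.27

From K1 = [H⁺][HCO3-]/[H2CO3*]:  pH = pK1 − log₁₀([H2CO3*]/[HCO3-])
log₁₀(0.00398) = -2.400
pH = 5.87 − (-2.400) = 8.27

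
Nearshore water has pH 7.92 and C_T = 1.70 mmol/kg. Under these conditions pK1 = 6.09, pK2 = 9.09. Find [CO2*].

α₀ = 1 / (1 + K1/[H⁺] + K1K2/[H⁺]²) = 1 / (1 + 10^+1.83 + 10^+0.66)
   = 1 / (1 + 67.608 + 4.5709) = 1/73.179 = 0.01367
[CO2*] = α₀ × DIC = 0.01367 × 1.70 = 0.0232 mmol/kg

[CO2*] = 0.0232 mmol/kg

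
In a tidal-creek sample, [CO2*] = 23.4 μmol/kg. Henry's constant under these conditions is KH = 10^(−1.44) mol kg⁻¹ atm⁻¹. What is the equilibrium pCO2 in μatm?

KH = 10^(−1.44) = 3.631×10^-2 mol kg⁻¹ atm⁻¹
pCO2 = [CO2*]/KH = 23.4×10^-6 / 3.631×10^-2 = 6.44×10^-4 atm = 644 μatm

pCO2 = 644 μatm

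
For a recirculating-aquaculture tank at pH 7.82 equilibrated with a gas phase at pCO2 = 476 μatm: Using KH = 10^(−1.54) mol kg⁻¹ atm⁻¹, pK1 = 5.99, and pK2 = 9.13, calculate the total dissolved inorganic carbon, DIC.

[CO2*] = KH · pCO2 = 10^(−1.54) × 476×10^-6 = 1.373×10^-5 mol/kg
α₀ = 1/(1 + K1/[H⁺] + K1K2/[H⁺]²) = 1/(1 + 10^+1.83 + 10^+0.52) = 0.01390
DIC = [CO2*]/α₀ = 1.373×10^-5 / 0.01390 = 0.987 mmol/kg

DIC = 0.987 mmol/kg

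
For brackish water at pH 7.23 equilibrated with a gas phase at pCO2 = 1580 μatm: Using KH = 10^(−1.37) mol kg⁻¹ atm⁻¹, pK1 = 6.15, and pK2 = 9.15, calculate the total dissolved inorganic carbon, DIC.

[CO2*] = KH · pCO2 = 10^(−1.37) × 1580×10^-6 = 6.740×10^-5 mol/kg
α₀ = 1/(1 + K1/[H⁺] + K1K2/[H⁺]²) = 1/(1 + 10^+1.08 + 10^-0.84) = 0.07595
DIC = [CO2*]/α₀ = 6.740×10^-5 / 0.07595 = 0.887 mmol/kg

DIC = 0.887 mmol/kg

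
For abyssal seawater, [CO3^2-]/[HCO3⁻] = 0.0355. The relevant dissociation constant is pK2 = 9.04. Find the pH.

pH = 7.59

From K2 = [H⁺][CO3^2-]/[HCO3⁻]:  pH = pK2 + log₁₀([CO3^2-]/[HCO3⁻])
log₁₀(0.0355) = -1.450
pH = 9.04 + (-1.450) = 7.59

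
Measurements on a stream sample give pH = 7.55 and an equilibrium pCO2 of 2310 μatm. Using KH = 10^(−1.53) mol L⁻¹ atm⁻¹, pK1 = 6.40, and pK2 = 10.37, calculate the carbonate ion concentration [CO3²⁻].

[CO3²⁻] = 1.46 μmol/L

[CO2*] = KH · pCO2 = 10^(−1.53) × 2310×10^-6 = 6.817×10^-5 mol/L
α₀ = 1/(1 + K1/[H⁺] + K1K2/[H⁺]²) = 1/(1 + 10^+1.15 + 10^-1.67) = 0.06602
DIC = [CO2*]/α₀ = 6.817×10^-5 / 0.06602 = 1.033 mmol/L
[CO3²⁻] = α₂·DIC; α₂ = 0.001411, so [CO3²⁻] = 0.001411 × 1.033 = 0.00146 mmol/L = 1.46 μmol/L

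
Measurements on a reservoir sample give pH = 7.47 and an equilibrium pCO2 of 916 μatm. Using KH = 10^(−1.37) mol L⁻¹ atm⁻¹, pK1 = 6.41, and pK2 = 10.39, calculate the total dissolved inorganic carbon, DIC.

[CO2*] = KH · pCO2 = 10^(−1.37) × 916×10^-6 = 3.907×10^-5 mol/L
α₀ = 1/(1 + K1/[H⁺] + K1K2/[H⁺]²) = 1/(1 + 10^+1.06 + 10^-1.86) = 0.08003
DIC = [CO2*]/α₀ = 3.907×10^-5 / 0.08003 = 0.488 mmol/L

DIC = 0.488 mmol/L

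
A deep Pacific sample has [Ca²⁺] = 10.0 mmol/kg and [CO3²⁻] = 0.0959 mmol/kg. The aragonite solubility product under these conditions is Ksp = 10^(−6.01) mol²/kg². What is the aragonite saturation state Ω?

Ω = 0.981

Ksp = 10^(−6.01) = 9.772×10^-7
Ω = [Ca²⁺][CO3²⁻]/Ksp = (10.0×10^-3)(0.0959×10^-3) / 9.772×10^-7 = 0.981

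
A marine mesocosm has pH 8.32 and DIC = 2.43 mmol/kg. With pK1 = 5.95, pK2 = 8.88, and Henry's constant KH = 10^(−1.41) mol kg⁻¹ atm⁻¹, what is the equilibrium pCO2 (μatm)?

pCO2 = 208 μatm

α₀ = 1 / (1 + K1/[H⁺] + K1K2/[H⁺]²) = 1 / (1 + 10^+2.37 + 10^+1.81)
   = 1 / (1 + 234.42 + 64.565) = 1/299.99 = 0.003333
[CO2*] = α₀ × DIC = 0.003333 × 2.43 = 0.008100 mmol/kg = 8.100 μmol/kg
pCO2 = [CO2*]/KH = 8.100×10^-6 / 3.890×10^-2 = 208 μatm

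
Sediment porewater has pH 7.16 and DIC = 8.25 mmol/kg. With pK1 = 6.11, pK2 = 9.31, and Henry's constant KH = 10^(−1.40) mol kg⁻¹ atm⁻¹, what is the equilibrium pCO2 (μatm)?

α₀ = 1 / (1 + K1/[H⁺] + K1K2/[H⁺]²) = 1 / (1 + 10^+1.05 + 10^-1.10)
   = 1 / (1 + 11.220 + 0.079433) = 1/12.300 = 0.08130
[CO2*] = α₀ × DIC = 0.08130 × 8.25 = 0.6708 mmol/kg
pCO2 = [CO2*]/KH = 6.708×10^-4 / 3.981×10^-2 = 1.68×10^4 μatm

pCO2 = 1.68×10^4 μatm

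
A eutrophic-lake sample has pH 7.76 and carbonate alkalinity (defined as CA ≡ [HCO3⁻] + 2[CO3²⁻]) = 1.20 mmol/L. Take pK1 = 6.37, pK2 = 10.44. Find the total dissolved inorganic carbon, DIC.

CA = [HCO3⁻] + 2[CO3²⁻] = (α₁ + 2α₂)·DIC
At pH 7.76: [H⁺]/K1 = 10^-1.39 = 0.040738, K2/[H⁺] = 10^-2.68 = 0.0020893
α₁ = 1/(1 + 0.040738 + 0.0020893) = 1/1.0428 = 0.9589; α₂ = α₁·K2/[H⁺] = 0.002003
α₁ + 2α₂ = 0.9629
DIC = CA / (α₁ + 2α₂) = 1.20 / 0.9629 = 1.25 mmol/L

DIC = 1.25 mmol/L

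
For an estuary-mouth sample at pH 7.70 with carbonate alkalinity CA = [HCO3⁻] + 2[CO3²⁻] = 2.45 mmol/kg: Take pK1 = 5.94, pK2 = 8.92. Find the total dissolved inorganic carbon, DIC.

CA = [HCO3⁻] + 2[CO3²⁻] = (α₁ + 2α₂)·DIC
At pH 7.70: [H⁺]/K1 = 10^-1.76 = 0.017378, K2/[H⁺] = 10^-1.22 = 0.060256
α₁ = 1/(1 + 0.017378 + 0.060256) = 1/1.0776 = 0.9280; α₂ = α₁·K2/[H⁺] = 0.05592
α₁ + 2α₂ = 1.0398
DIC = CA / (α₁ + 2α₂) = 2.45 / 1.0398 = 2.36 mmol/kg

DIC = 2.36 mmol/kg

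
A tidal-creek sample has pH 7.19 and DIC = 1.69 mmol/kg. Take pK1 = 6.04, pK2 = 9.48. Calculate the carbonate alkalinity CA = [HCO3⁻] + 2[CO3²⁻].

CA = 1.59 mmol/kg

CA = [HCO3⁻] + 2[CO3²⁻] = (α₁ + 2α₂)·DIC
At pH 7.19: [H⁺]/K1 = 10^-1.15 = 0.070795, K2/[H⁺] = 10^-2.29 = 0.0051286
α₁ = 1/(1 + 0.070795 + 0.0051286) = 1/1.0759 = 0.9294; α₂ = α₁·K2/[H⁺] = 0.004767
α₁ + 2α₂ = 0.9390
CA = 0.9390 × 1.69 = 1.59 mmol/kg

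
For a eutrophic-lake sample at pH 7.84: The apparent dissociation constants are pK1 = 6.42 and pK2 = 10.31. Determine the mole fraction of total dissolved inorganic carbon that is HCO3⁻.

α₁ = 1 / (1 + [H⁺]/K1 + K2/[H⁺]) = 1 / (1 + 10^-1.42 + 10^-2.47)
   = 1 / (1 + 0.038019 + 0.0033884) = 1/1.0414 = 0.9602

α₁ = 0.960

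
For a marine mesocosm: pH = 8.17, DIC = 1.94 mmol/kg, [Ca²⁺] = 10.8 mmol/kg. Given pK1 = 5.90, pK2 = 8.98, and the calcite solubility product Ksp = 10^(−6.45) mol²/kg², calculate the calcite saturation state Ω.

α₂ = 1 / (1 + [H⁺]/K2 + [H⁺]²/(K1K2)) = 1 / (1 + 10^+0.81 + 10^-1.46)
   = 1 / (1 + 6.4565 + 0.034674) = 1/7.4912 = 0.1335
[CO3²⁻] = α₂ × DIC = 0.1335 × 1.94 = 0.2590 mmol/kg
Ksp = 10^(−6.45) = 3.548×10^-7
Ω = [Ca²⁺][CO3²⁻]/Ksp = (10.8×10^-3)(2.590×10^-4) / 3.548×10^-7 = 7.88

Ω = 7.88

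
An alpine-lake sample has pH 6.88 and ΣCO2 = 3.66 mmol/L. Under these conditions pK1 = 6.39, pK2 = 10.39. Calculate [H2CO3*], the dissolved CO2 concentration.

[CO2*] = 0.895 mmol/L

α₀ = 1 / (1 + K1/[H⁺] + K1K2/[H⁺]²) = 1 / (1 + 10^+0.49 + 10^-3.02)
   = 1 / (1 + 3.0903 + 0.00095499) = 1/4.0913 = 0.2444
[CO2*] = α₀ × DIC = 0.2444 × 3.66 = 0.895 mmol/L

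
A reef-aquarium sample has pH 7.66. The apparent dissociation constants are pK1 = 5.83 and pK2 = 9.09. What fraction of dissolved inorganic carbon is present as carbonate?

α₂ = 0.0353

α₂ = 1 / (1 + [H⁺]/K2 + [H⁺]²/(K1K2)) = 1 / (1 + 10^+1.43 + 10^-0.40)
   = 1 / (1 + 26.915 + 0.39811) = 1/28.313 = 0.03532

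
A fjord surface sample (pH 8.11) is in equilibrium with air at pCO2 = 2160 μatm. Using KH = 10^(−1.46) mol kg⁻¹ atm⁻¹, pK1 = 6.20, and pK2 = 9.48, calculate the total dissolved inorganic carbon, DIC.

[CO2*] = KH · pCO2 = 10^(−1.46) × 2160×10^-6 = 7.490×10^-5 mol/kg
α₀ = 1/(1 + K1/[H⁺] + K1K2/[H⁺]²) = 1/(1 + 10^+1.91 + 10^+0.54) = 0.01166
DIC = [CO2*]/α₀ = 7.490×10^-5 / 0.01166 = 6.42 mmol/kg

DIC = 6.42 mmol/kg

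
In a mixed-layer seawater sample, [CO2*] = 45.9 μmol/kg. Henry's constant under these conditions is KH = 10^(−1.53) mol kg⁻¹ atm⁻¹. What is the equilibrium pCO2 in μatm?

KH = 10^(−1.53) = 2.951×10^-2 mol kg⁻¹ atm⁻¹
pCO2 = [CO2*]/KH = 45.9×10^-6 / 2.951×10^-2 = 1.56×10^-3 atm = 1560 μatm

pCO2 = 1560 μatm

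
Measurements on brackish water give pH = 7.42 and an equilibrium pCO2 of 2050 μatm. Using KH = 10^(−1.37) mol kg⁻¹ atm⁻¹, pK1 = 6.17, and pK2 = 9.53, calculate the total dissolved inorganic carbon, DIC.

[CO2*] = KH · pCO2 = 10^(−1.37) × 2050×10^-6 = 8.745×10^-5 mol/kg
α₀ = 1/(1 + K1/[H⁺] + K1K2/[H⁺]²) = 1/(1 + 10^+1.25 + 10^-0.86) = 0.05285
DIC = [CO2*]/α₀ = 8.745×10^-5 / 0.05285 = 1.65 mmol/kg

DIC = 1.65 mmol/kg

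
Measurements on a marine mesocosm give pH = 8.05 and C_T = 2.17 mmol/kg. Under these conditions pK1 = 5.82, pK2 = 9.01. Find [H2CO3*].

[CO2*] = 11.5 μmol/kg

α₀ = 1 / (1 + K1/[H⁺] + K1K2/[H⁺]²) = 1 / (1 + 10^+2.23 + 10^+1.27)
   = 1 / (1 + 169.82 + 18.621) = 1/189.45 = 0.005279
[CO2*] = α₀ × DIC = 0.005279 × 2.17 = 0.0115 mmol/kg = 11.5 μmol/kg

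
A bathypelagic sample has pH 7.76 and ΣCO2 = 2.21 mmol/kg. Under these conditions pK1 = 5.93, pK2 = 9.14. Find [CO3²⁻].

α₂ = 1 / (1 + [H⁺]/K2 + [H⁺]²/(K1K2)) = 1 / (1 + 10^+1.38 + 10^-0.45)
   = 1 / (1 + 23.988 + 0.35481) = 1/25.343 = 0.03946
[CO3²⁻] = α₂ × DIC = 0.03946 × 2.21 = 0.0872 mmol/kg

[CO3²⁻] = 0.0872 mmol/kg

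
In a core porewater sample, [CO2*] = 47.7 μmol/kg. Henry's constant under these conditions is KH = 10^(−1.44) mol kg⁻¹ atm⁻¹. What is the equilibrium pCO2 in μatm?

KH = 10^(−1.44) = 3.631×10^-2 mol kg⁻¹ atm⁻¹
pCO2 = [CO2*]/KH = 47.7×10^-6 / 3.631×10^-2 = 1.31×10^-3 atm = 1310 μatm

pCO2 = 1310 μatm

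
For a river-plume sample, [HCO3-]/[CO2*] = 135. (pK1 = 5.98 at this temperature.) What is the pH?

pH = 8.11

From K1 = [H⁺][HCO3-]/[CO2*]:  pH = pK1 + log₁₀([HCO3-]/[CO2*])
log₁₀(135) = +2.130
pH = 5.98 + (+2.130) = 8.11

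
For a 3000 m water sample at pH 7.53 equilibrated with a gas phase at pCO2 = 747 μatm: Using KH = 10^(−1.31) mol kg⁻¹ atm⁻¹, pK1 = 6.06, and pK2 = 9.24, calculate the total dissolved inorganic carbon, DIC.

DIC = 1.14 mmol/kg

[CO2*] = KH · pCO2 = 10^(−1.31) × 747×10^-6 = 3.659×10^-5 mol/kg
α₀ = 1/(1 + K1/[H⁺] + K1K2/[H⁺]²) = 1/(1 + 10^+1.47 + 10^-0.24) = 0.03217
DIC = [CO2*]/α₀ = 3.659×10^-5 / 0.03217 = 1.14 mmol/kg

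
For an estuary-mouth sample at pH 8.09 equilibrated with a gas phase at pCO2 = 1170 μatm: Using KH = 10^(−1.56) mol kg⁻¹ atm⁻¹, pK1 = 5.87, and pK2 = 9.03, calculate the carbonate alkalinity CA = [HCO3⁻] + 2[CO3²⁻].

[CO2*] = KH · pCO2 = 10^(−1.56) × 1170×10^-6 = 3.222×10^-5 mol/kg
α₀ = 1/(1 + K1/[H⁺] + K1K2/[H⁺]²) = 1/(1 + 10^+2.22 + 10^+1.28) = 0.005376
DIC = [CO2*]/α₀ = 3.222×10^-5 / 0.005376 = 5.994 mmol/kg
CA = (α₁ + 2α₂)·DIC = (0.8922 + 2×0.1024) × 5.994 = 6.58 mmol/kg

CA = 6.58 mmol/kg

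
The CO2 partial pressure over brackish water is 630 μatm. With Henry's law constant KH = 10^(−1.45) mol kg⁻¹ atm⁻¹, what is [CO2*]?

KH = 10^(−1.45) = 3.548×10^-2 mol kg⁻¹ atm⁻¹
[CO2*] = KH · pCO2 = 3.548×10^-2 × 630×10^-6 atm = 2.24×10^-5 mol/kg

[CO2*] = 22.4 μmol/kg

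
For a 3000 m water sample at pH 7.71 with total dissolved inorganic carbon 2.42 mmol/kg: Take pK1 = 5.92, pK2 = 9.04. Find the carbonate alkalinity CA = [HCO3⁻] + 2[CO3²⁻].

CA = 2.49 mmol/kg

CA = [HCO3⁻] + 2[CO3²⁻] = (α₁ + 2α₂)·DIC
At pH 7.71: [H⁺]/K1 = 10^-1.79 = 0.016218, K2/[H⁺] = 10^-1.33 = 0.046774
α₁ = 1/(1 + 0.016218 + 0.046774) = 1/1.0630 = 0.9407; α₂ = α₁·K2/[H⁺] = 0.04400
α₁ + 2α₂ = 1.0287
CA = 1.0287 × 2.42 = 2.49 mmol/kg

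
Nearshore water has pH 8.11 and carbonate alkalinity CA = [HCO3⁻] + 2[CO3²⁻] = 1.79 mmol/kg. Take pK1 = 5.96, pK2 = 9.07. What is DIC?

CA = [HCO3⁻] + 2[CO3²⁻] = (α₁ + 2α₂)·DIC
At pH 8.11: [H⁺]/K1 = 10^-2.15 = 0.0070795, K2/[H⁺] = 10^-0.96 = 0.10965
α₁ = 1/(1 + 0.0070795 + 0.10965) = 1/1.1167 = 0.8955; α₂ = α₁·K2/[H⁺] = 0.09819
α₁ + 2α₂ = 1.0918
DIC = CA / (α₁ + 2α₂) = 1.79 / 1.0918 = 1.64 mmol/kg

DIC = 1.64 mmol/kg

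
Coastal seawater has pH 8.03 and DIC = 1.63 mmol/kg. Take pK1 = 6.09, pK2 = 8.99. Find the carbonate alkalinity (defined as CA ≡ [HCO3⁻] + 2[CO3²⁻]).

CA = 1.77 mmol/kg

CA = [HCO3⁻] + 2[CO3²⁻] = (α₁ + 2α₂)·DIC
At pH 8.03: [H⁺]/K1 = 10^-1.94 = 0.011482, K2/[H⁺] = 10^-0.96 = 0.10965
α₁ = 1/(1 + 0.011482 + 0.10965) = 1/1.1211 = 0.8920; α₂ = α₁·K2/[H⁺] = 0.09780
α₁ + 2α₂ = 1.0876
CA = 1.0876 × 1.63 = 1.77 mmol/kg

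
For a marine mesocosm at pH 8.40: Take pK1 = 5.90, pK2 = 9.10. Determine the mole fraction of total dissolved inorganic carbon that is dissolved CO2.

α₀ = 1 / (1 + K1/[H⁺] + K1K2/[H⁺]²) = 1 / (1 + 10^+2.50 + 10^+1.80)
   = 1 / (1 + 316.23 + 63.096) = 1/380.32 = 0.002629

α₀ = 0.00263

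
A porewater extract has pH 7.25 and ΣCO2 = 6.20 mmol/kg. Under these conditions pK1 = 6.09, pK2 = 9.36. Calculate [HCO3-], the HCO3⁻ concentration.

[HCO3⁻] = 5.76 mmol/kg

α₁ = 1 / (1 + [H⁺]/K1 + K2/[H⁺]) = 1 / (1 + 10^-1.16 + 10^-2.11)
   = 1 / (1 + 0.069183 + 0.0077625) = 1/1.0769 = 0.9286
[HCO3⁻] = α₁ × DIC = 0.9286 × 6.20 = 5.76 mmol/kg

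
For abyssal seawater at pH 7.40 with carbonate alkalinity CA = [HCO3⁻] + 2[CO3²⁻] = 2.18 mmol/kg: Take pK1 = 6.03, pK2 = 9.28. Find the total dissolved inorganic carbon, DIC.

CA = [HCO3⁻] + 2[CO3²⁻] = (α₁ + 2α₂)·DIC
At pH 7.40: [H⁺]/K1 = 10^-1.37 = 0.042658, K2/[H⁺] = 10^-1.88 = 0.013183
α₁ = 1/(1 + 0.042658 + 0.013183) = 1/1.0558 = 0.9471; α₂ = α₁·K2/[H⁺] = 0.01249
α₁ + 2α₂ = 0.9721
DIC = CA / (α₁ + 2α₂) = 2.18 / 0.9721 = 2.24 mmol/kg

DIC = 2.24 mmol/kg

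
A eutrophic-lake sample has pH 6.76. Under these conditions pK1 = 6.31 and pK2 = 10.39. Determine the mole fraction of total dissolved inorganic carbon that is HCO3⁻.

α₁ = 1 / (1 + [H⁺]/K1 + K2/[H⁺]) = 1 / (1 + 10^-0.45 + 10^-3.63)
   = 1 / (1 + 0.35481 + 0.00023442) = 1/1.3550 = 0.7380

α₁ = 0.738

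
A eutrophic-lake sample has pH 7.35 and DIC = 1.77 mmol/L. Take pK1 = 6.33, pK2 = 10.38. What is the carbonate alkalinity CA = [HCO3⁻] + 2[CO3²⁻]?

CA = [HCO3⁻] + 2[CO3²⁻] = (α₁ + 2α₂)·DIC
At pH 7.35: [H⁺]/K1 = 10^-1.02 = 0.095499, K2/[H⁺] = 10^-3.03 = 0.00093325
α₁ = 1/(1 + 0.095499 + 0.00093325) = 1/1.0964 = 0.9120; α₂ = α₁·K2/[H⁺] = 0.0008512
α₁ + 2α₂ = 0.9138
CA = 0.9138 × 1.77 = 1.62 mmol/L

CA = 1.62 mmol/L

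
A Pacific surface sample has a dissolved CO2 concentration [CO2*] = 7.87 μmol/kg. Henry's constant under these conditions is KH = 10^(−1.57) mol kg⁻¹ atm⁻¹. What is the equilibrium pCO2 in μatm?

KH = 10^(−1.57) = 2.692×10^-2 mol kg⁻¹ atm⁻¹
pCO2 = [CO2*]/KH = 7.87×10^-6 / 2.692×10^-2 = 2.92×10^-4 atm = 292 μatm

pCO2 = 292 μatm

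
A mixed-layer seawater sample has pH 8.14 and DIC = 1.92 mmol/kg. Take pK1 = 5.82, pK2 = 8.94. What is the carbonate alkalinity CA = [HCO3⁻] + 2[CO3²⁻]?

CA = 2.17 mmol/kg

CA = [HCO3⁻] + 2[CO3²⁻] = (α₁ + 2α₂)·DIC
At pH 8.14: [H⁺]/K1 = 10^-2.32 = 0.0047863, K2/[H⁺] = 10^-0.80 = 0.15849
α₁ = 1/(1 + 0.0047863 + 0.15849) = 1/1.1633 = 0.8596; α₂ = α₁·K2/[H⁺] = 0.1362
α₁ + 2α₂ = 1.1321
CA = 1.1321 × 1.92 = 2.17 mmol/kg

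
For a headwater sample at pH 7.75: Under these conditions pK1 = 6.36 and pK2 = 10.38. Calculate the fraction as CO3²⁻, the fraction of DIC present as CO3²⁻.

α₂ = 1 / (1 + [H⁺]/K2 + [H⁺]²/(K1K2)) = 1 / (1 + 10^+2.63 + 10^+1.24)
   = 1 / (1 + 426.58 + 17.378) = 1/444.96 = 0.002247

α₂ = 0.00225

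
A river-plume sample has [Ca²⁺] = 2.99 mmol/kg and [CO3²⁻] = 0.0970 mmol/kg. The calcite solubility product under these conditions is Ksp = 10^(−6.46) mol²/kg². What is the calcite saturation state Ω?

Ksp = 10^(−6.46) = 3.467×10^-7
Ω = [Ca²⁺][CO3²⁻]/Ksp = (2.99×10^-3)(0.0970×10^-3) / 3.467×10^-7 = 0.836

Ω = 0.836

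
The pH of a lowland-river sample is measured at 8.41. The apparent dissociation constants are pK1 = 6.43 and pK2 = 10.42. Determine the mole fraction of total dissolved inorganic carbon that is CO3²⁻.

α₂ = 0.00958

α₂ = 1 / (1 + [H⁺]/K2 + [H⁺]²/(K1K2)) = 1 / (1 + 10^+2.01 + 10^+0.03)
   = 1 / (1 + 102.33 + 1.0715) = 1/104.40 = 0.009578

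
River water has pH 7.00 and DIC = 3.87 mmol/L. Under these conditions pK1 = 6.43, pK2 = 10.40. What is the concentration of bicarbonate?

α₁ = 1 / (1 + [H⁺]/K1 + K2/[H⁺]) = 1 / (1 + 10^-0.57 + 10^-3.40)
   = 1 / (1 + 0.26915 + 0.00039811) = 1/1.2696 = 0.7877
[HCO3⁻] = α₁ × DIC = 0.7877 × 3.87 = 3.05 mmol/L

[HCO3⁻] = 3.05 mmol/L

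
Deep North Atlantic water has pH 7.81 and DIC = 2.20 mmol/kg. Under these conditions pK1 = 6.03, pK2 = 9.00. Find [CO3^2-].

α₂ = 1 / (1 + [H⁺]/K2 + [H⁺]²/(K1K2)) = 1 / (1 + 10^+1.19 + 10^-0.59)
   = 1 / (1 + 15.488 + 0.25704) = 1/16.745 = 0.05972
[CO3²⁻] = α₂ × DIC = 0.05972 × 2.20 = 0.131 mmol/kg

[CO3²⁻] = 0.131 mmol/kg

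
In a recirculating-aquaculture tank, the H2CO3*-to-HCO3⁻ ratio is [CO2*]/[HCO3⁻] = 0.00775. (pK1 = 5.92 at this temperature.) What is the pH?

pH = 8.03

From K1 = [H⁺][HCO3⁻]/[CO2*]:  pH = pK1 − log₁₀([CO2*]/[HCO3⁻])
log₁₀(0.00775) = -2.111
pH = 5.92 − (-2.111) = 8.03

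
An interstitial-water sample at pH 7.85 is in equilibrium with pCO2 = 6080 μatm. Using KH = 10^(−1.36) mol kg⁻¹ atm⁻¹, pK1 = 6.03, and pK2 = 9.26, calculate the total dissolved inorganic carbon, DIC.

DIC = 18.5 mmol/kg

[CO2*] = KH · pCO2 = 10^(−1.36) × 6080×10^-6 = 2.654×10^-4 mol/kg
α₀ = 1/(1 + K1/[H⁺] + K1K2/[H⁺]²) = 1/(1 + 10^+1.82 + 10^+0.41) = 0.01436
DIC = [CO2*]/α₀ = 2.654×10^-4 / 0.01436 = 18.5 mmol/kg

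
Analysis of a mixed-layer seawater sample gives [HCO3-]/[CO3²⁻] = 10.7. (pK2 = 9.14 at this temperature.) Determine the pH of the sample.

pH = 8.11

From K2 = [H⁺][CO3²⁻]/[HCO3-]:  pH = pK2 − log₁₀([HCO3-]/[CO3²⁻])
log₁₀(10.7) = +1.029
pH = 9.14 − (+1.029) = 8.11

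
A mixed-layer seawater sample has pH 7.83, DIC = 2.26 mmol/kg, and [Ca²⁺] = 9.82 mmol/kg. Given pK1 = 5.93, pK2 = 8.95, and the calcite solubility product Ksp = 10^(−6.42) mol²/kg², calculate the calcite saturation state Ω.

α₂ = 1 / (1 + [H⁺]/K2 + [H⁺]²/(K1K2)) = 1 / (1 + 10^+1.12 + 10^-0.78)
   = 1 / (1 + 13.183 + 0.16596) = 1/14.349 = 0.06969
[CO3²⁻] = α₂ × DIC = 0.06969 × 2.26 = 0.1575 mmol/kg
Ksp = 10^(−6.42) = 3.802×10^-7
Ω = [Ca²⁺][CO3²⁻]/Ksp = (9.82×10^-3)(1.575×10^-4) / 3.802×10^-7 = 4.07

Ω = 4.07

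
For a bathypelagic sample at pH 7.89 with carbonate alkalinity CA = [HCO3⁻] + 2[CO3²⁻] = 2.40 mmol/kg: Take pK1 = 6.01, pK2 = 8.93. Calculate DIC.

CA = [HCO3⁻] + 2[CO3²⁻] = (α₁ + 2α₂)·DIC
At pH 7.89: [H⁺]/K1 = 10^-1.88 = 0.013183, K2/[H⁺] = 10^-1.04 = 0.091201
α₁ = 1/(1 + 0.013183 + 0.091201) = 1/1.1044 = 0.9055; α₂ = α₁·K2/[H⁺] = 0.08258
α₁ + 2α₂ = 1.0706
DIC = CA / (α₁ + 2α₂) = 2.40 / 1.0706 = 2.24 mmol/kg

DIC = 2.24 mmol/kg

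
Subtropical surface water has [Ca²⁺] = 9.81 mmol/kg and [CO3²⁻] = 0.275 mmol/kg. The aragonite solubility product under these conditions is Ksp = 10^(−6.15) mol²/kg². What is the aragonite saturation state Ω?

Ksp = 10^(−6.15) = 7.079×10^-7
Ω = [Ca²⁺][CO3²⁻]/Ksp = (9.81×10^-3)(0.275×10^-3) / 7.079×10^-7 = 3.81

Ω = 3.81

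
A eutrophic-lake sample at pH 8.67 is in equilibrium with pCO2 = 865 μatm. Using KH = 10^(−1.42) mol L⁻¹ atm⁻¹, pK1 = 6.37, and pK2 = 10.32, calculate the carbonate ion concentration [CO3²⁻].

[CO3²⁻] = 0.147 mmol/L

[CO2*] = KH · pCO2 = 10^(−1.42) × 865×10^-6 = 3.289×10^-5 mol/L
α₀ = 1/(1 + K1/[H⁺] + K1K2/[H⁺]²) = 1/(1 + 10^+2.30 + 10^+0.65) = 0.004878
DIC = [CO2*]/α₀ = 3.289×10^-5 / 0.004878 = 6.741 mmol/L
[CO3²⁻] = α₂·DIC; α₂ = 0.02179, so [CO3²⁻] = 0.02179 × 6.741 = 0.147 mmol/L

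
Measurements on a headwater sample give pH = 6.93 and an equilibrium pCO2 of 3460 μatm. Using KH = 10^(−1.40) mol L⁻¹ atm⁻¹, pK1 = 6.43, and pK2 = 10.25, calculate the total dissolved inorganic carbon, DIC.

DIC = 0.574 mmol/L

[CO2*] = KH · pCO2 = 10^(−1.40) × 3460×10^-6 = 1.377×10^-4 mol/L
α₀ = 1/(1 + K1/[H⁺] + K1K2/[H⁺]²) = 1/(1 + 10^+0.50 + 10^-2.82) = 0.2402
DIC = [CO2*]/α₀ = 1.377×10^-4 / 0.2402 = 0.574 mmol/L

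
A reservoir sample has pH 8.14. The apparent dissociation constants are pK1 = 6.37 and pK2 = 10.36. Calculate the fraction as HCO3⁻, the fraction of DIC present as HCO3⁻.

α₁ = 0.978

α₁ = 1 / (1 + [H⁺]/K1 + K2/[H⁺]) = 1 / (1 + 10^-1.77 + 10^-2.22)
   = 1 / (1 + 0.016982 + 0.0060256) = 1/1.0230 = 0.9775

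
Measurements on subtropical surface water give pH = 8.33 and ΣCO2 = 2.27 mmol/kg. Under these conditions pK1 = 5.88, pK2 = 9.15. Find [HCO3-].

[HCO3⁻] = 1.97 mmol/kg

α₁ = 1 / (1 + [H⁺]/K1 + K2/[H⁺]) = 1 / (1 + 10^-2.45 + 10^-0.82)
   = 1 / (1 + 0.0035481 + 0.15136) = 1/1.1549 = 0.8659
[HCO3⁻] = α₁ × DIC = 0.8659 × 2.27 = 1.97 mmol/kg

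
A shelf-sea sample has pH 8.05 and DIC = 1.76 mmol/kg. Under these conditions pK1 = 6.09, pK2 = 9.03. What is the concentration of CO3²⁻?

α₂ = 1 / (1 + [H⁺]/K2 + [H⁺]²/(K1K2)) = 1 / (1 + 10^+0.98 + 10^-0.98)
   = 1 / (1 + 9.5499 + 0.10471) = 1/10.655 = 0.09386
[CO3²⁻] = α₂ × DIC = 0.09386 × 1.76 = 0.165 mmol/kg

[CO3²⁻] = 0.165 mmol/kg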